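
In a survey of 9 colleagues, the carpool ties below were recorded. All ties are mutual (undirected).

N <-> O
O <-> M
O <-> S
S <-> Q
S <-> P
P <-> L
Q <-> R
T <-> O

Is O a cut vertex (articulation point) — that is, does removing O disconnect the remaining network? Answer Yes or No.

Removing O leaves {L, P, Q, R, and S} with no path to {T}, so the network splits into 4 components. O is a cut vertex.

Yes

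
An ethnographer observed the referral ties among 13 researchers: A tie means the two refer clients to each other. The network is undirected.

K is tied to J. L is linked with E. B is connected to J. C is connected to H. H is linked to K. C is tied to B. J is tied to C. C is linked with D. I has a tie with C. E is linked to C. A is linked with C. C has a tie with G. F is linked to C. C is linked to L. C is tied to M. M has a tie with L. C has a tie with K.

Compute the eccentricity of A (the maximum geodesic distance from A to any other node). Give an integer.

2

Distances from A: B:2, C:1, D:2, E:2, F:2, G:2, H:2, I:2, J:2, K:2, L:2, M:2.
The largest is 2 (to B, F, M, J, G, H, L, I, E, D, and K), so the eccentricity of A is 2.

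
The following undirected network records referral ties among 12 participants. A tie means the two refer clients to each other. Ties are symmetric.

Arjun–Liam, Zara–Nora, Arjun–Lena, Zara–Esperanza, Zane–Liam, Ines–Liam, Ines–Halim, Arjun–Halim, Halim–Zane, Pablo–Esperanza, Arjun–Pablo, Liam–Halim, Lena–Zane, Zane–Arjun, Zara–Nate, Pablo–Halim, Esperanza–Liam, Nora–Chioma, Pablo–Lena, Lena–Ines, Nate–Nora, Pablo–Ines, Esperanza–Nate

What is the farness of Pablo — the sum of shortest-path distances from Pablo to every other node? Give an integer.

20

Distances from Pablo: Arjun:1, Chioma:4, Esperanza:1, Halim:1, Ines:1, Lena:1, Liam:2, Nate:2, Nora:3, Zane:2, Zara:2.
Sum = 1 + 4 + 1 + 1 + 1 + 1 + 2 + 2 + 3 + 2 + 2 = 20.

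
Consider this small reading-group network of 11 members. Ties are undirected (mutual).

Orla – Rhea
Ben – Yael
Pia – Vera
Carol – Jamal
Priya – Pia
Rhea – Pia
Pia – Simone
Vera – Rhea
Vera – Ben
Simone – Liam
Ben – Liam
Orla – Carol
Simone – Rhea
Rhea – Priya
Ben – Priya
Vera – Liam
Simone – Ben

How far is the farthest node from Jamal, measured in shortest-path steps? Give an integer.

6

Distances from Jamal: Ben:5, Carol:1, Liam:5, Orla:2, Pia:4, Priya:4, Rhea:3, Simone:4, Vera:4, Yael:6.
The largest is 6 (to Yael), so the eccentricity of Jamal is 6.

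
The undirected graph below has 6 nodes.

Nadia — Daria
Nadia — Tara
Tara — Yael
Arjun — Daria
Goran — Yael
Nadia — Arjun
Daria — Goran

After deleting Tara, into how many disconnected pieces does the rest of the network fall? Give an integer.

Tara's neighbors (Nadia and Yael) remain reachable from one another through other ties, so the rest of the network stays in one piece.

1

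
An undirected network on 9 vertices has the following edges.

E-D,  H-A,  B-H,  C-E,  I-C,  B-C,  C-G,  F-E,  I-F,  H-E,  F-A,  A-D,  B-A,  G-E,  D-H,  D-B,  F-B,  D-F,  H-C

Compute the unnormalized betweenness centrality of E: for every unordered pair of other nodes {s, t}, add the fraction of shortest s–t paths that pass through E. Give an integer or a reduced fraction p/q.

Pairs whose geodesics pass through E — F–G: 1; F–H: 1/4; F–C: 1/3; A–G: 3/5; G–H: 1/2; G–D: 1; D–C: 1/3.
All other pairs contribute 0.
Summing the contributions gives betweenness(E) = 241/60.

241/60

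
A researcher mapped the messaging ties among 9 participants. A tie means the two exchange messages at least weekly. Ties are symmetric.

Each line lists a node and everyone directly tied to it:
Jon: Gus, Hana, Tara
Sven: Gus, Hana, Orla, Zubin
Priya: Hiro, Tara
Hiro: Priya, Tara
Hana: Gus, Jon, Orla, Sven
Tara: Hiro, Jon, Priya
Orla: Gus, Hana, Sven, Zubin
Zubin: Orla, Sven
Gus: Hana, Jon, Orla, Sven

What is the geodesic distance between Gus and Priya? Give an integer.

One shortest route is Gus – Jon – Tara – Priya, which uses 3 edges, and at distance 2 from Gus we only reach {Tara, Zubin}, which does not include Priya. So d(Gus,Priya) = 3.

3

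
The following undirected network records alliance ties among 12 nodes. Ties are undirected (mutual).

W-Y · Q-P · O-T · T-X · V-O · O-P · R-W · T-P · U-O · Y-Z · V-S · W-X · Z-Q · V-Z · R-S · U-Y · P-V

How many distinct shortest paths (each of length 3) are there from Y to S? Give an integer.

2

The shortest distance is 3. The length-3 paths are: Y–Z–V–S; Y–W–R–S.
That gives 2 distinct shortest paths.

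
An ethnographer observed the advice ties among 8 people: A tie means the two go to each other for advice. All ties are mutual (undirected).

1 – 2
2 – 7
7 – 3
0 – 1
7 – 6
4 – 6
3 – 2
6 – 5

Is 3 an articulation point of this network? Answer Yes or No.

No

Even without 3, every remaining node can still reach every other (the residual graph is connected), so 3 is not a cut vertex.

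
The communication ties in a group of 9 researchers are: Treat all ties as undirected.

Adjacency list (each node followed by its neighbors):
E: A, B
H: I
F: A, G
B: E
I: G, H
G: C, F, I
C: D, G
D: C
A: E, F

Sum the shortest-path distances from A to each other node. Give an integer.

20

Distances from A: B:2, C:3, D:4, E:1, F:1, G:2, H:4, I:3.
Sum = 2 + 3 + 4 + 1 + 1 + 2 + 4 + 3 = 20.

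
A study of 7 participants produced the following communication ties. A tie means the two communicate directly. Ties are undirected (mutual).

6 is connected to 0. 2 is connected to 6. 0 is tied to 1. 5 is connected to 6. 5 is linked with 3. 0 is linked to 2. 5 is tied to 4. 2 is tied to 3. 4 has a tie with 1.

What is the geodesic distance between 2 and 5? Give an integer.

One shortest route is 2 – 6 – 5, which uses 2 edges, and 2 and 5 are not directly tied, so nothing shorter exists. So d(2,5) = 2.

2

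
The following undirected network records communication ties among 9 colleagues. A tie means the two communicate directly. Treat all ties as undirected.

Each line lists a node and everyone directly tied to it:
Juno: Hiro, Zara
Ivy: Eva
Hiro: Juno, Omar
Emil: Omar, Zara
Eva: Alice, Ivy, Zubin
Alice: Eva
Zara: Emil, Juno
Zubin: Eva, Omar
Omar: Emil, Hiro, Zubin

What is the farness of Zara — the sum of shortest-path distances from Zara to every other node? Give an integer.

Distances from Zara: Alice:5, Emil:1, Eva:4, Hiro:2, Ivy:5, Juno:1, Omar:2, Zubin:3.
Sum = 5 + 1 + 4 + 2 + 5 + 1 + 2 + 3 = 23.

23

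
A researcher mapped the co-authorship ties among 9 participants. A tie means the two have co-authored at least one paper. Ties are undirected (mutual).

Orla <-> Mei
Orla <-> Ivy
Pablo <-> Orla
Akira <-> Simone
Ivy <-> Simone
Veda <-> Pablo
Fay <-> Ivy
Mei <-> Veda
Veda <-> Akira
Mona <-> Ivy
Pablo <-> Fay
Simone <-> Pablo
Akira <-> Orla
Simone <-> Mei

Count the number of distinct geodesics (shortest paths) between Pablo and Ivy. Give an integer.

The shortest distance is 2. The length-2 paths are: Pablo–Fay–Ivy; Pablo–Orla–Ivy; Pablo–Simone–Ivy.
That gives 3 distinct shortest paths.

3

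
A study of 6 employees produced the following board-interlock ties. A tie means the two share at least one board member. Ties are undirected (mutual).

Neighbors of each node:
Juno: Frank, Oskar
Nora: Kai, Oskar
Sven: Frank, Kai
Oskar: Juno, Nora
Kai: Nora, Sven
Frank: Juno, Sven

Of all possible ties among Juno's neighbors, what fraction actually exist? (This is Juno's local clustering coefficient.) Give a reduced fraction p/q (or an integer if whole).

0

Juno's neighbors: Frank and Oskar (k = 2).
Possible neighbor pairs: C(2,2) = 1. Edges among them: none → e = 0.
Clustering(Juno) = 0/1.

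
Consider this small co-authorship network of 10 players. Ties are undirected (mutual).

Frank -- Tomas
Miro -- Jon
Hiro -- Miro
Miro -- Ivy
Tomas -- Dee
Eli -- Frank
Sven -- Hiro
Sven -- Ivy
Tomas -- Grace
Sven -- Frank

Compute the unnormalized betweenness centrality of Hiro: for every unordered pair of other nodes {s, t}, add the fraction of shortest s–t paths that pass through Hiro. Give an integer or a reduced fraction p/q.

Pairs whose geodesics pass through Hiro — Tomas–Miro: 1/2; Tomas–Jon: 1/2; Grace–Miro: 1/2; Grace–Jon: 1/2; Miro–Dee: 1/2; Miro–Sven: 1/2; Miro–Frank: 1/2; Miro–Eli: 1/2; Jon–Dee: 1/2; Jon–Sven: 1/2; Jon–Frank: 1/2; Jon–Eli: 1/2.
All other pairs contribute 0.
Summing the contributions gives betweenness(Hiro) = 6.

6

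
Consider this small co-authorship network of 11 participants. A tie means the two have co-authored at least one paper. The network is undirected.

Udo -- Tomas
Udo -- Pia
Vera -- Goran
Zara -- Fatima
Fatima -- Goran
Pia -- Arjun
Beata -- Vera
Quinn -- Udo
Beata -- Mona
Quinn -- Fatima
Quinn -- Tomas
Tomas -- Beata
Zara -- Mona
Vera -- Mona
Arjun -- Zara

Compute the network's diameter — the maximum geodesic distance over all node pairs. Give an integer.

4

Eccentricity of each node (its greatest distance to any other): Arjun:3, Beata:3, Fatima:3, Goran:4, Mona:3, Pia:4, Quinn:3, Tomas:3, Udo:3, Vera:4, Zara:3.
The maximum eccentricity is 4, realized for instance by the pair Pia–Vera via Pia – Udo – Tomas – Beata – Vera. So the diameter is 4.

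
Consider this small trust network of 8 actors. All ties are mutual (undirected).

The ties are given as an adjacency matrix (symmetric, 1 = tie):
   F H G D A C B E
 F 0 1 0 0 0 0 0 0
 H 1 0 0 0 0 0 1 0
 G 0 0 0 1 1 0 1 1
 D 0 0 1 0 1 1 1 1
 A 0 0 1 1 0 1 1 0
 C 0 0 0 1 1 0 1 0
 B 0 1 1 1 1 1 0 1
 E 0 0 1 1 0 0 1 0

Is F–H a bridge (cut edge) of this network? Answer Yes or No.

Without the F–H edge there is no alternate route between F and H, so the network disconnects. It is a bridge.

Yes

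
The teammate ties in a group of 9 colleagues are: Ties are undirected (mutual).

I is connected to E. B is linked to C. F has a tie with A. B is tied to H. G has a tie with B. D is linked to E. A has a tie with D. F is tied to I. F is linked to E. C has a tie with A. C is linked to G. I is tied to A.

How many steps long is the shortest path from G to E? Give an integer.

One shortest route is G – C – A – F – E, which uses 4 edges, and at distance 3 from G we only reach {D, F, I}, which does not include E. So d(G,E) = 4.

4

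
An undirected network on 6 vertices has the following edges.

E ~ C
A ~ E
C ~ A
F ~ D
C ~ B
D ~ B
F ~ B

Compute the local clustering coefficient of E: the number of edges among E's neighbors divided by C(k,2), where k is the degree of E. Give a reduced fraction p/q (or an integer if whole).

1

E's neighbors: A and C (k = 2).
Possible neighbor pairs: C(2,2) = 1. Edges among them: A–C → e = 1.
Clustering(E) = 1/1.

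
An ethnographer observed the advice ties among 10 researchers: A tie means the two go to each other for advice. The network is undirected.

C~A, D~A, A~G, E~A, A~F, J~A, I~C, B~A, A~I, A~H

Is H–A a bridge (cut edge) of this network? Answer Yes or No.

Without the H–A edge there is no alternate route between H and A, so the network disconnects. It is a bridge.

Yes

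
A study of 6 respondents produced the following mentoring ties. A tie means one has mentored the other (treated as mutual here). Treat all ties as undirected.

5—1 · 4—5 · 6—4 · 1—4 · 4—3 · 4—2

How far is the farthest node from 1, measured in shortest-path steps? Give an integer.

2

Distances from 1: 2:2, 3:2, 4:1, 5:1, 6:2.
The largest is 2 (to 3, 6, and 2), so the eccentricity of 1 is 2.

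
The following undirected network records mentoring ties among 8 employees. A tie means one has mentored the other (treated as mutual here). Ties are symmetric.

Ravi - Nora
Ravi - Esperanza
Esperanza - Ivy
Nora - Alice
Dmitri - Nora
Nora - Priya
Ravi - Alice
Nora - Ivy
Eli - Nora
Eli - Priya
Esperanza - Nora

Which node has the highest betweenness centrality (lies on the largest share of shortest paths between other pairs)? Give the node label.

Unnormalized betweenness of each node: Alice:0, Dmitri:0, Eli:0, Esperanza:1/2, Ivy:0, Nora:16, Priya:0, Ravi:1/2.
Nora has the largest value, 16, making it the main broker — the node through which the most shortest paths run.

Nora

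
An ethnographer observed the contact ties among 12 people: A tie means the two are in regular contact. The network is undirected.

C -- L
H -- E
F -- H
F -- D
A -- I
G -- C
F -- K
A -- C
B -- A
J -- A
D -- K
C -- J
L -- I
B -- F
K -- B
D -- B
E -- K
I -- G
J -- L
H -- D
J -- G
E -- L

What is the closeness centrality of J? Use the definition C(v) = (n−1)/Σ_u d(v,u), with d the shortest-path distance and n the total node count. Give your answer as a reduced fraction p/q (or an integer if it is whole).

Distances from J: A:1, B:2, C:1, D:3, E:2, F:3, G:1, H:3, I:2, K:3, L:1. Sum = 22.
n = 12, so closeness = 11/22 = 1/2.

1/2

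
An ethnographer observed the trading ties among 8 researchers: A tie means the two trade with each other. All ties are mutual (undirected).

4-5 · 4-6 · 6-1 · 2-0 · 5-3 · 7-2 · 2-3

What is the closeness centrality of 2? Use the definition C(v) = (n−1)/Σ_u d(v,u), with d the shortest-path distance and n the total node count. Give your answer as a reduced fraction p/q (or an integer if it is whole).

Distances from 2: 0:1, 1:5, 3:1, 4:3, 5:2, 6:4, 7:1. Sum = 17.
n = 8, so closeness = 7/17.

7/17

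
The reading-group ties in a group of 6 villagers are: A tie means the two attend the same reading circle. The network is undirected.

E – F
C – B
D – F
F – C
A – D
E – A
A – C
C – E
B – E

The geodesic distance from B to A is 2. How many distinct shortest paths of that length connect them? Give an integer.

2

The shortest distance is 2. The length-2 paths are: B–E–A; B–C–A.
That gives 2 distinct shortest paths.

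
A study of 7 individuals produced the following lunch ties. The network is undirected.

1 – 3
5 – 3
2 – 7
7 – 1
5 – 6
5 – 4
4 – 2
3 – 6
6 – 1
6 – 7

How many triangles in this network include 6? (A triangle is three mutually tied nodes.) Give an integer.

3

6's neighbors: 1, 3, 5, and 7.
Neighbor pairs that are themselves tied: 6–1–3; 6–1–7; 6–3–5. Each forms one triangle with 6, for 3 in total.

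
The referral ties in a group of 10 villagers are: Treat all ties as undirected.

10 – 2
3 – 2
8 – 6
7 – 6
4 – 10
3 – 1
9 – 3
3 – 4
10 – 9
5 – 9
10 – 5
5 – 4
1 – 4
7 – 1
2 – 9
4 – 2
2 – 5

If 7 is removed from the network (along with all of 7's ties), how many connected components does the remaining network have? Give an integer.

Without 7, the remaining ties split the others into: {1, 2, 3, 4, 5, 9, 10}; {6, 8}.
That's 2 separate components.

2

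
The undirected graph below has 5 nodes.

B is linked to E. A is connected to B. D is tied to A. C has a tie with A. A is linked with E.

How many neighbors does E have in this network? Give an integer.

2

E is directly tied to A and B. That is 2 neighbors, so the degree of E is 2.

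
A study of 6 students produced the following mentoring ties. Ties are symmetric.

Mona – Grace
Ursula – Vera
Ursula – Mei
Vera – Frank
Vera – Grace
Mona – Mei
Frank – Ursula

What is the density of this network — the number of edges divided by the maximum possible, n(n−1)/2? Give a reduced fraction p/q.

7/15

There are 7 edges and 6 nodes, so the maximum possible is C(6,2) = 15.
Density = 7/15.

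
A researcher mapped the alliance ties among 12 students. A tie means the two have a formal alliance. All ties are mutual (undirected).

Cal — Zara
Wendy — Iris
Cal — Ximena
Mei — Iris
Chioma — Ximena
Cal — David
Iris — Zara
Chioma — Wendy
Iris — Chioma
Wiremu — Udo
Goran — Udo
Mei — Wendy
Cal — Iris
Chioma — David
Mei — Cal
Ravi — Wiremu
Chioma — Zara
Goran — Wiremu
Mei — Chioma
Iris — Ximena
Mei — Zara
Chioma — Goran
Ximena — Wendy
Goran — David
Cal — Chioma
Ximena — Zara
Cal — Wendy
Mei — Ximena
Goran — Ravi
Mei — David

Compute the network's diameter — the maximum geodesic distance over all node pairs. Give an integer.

3

Eccentricity of each node (its greatest distance to any other): Cal:3, Chioma:2, David:2, Goran:2, Iris:3, Mei:3, Ravi:3, Udo:3, Wendy:3, Wiremu:3, Ximena:3, Zara:3.
The maximum eccentricity is 3, realized for instance by the pair Ravi–Cal via Ravi – Goran – David – Cal. So the diameter is 3.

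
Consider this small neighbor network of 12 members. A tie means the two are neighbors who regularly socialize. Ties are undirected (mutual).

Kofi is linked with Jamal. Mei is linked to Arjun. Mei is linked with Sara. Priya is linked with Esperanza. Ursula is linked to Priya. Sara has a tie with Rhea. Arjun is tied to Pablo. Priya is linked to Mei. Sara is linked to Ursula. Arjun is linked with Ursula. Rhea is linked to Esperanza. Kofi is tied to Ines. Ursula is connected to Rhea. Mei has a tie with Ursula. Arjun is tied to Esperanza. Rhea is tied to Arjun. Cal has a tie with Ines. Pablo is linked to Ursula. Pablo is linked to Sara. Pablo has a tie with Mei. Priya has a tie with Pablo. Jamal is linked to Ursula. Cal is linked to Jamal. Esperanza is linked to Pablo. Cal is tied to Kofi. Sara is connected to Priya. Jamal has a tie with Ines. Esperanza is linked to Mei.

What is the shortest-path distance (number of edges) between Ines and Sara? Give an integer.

3

One shortest route is Ines – Jamal – Ursula – Sara, which uses 3 edges, and at distance 2 from Ines we only reach {Ursula}, which does not include Sara. So d(Ines,Sara) = 3.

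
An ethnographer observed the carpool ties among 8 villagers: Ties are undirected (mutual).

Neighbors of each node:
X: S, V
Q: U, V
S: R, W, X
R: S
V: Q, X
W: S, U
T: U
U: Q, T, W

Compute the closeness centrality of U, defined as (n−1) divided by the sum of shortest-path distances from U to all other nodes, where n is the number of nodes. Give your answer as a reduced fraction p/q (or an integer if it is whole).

Distances from U: Q:1, R:3, S:2, T:1, V:2, W:1, X:3. Sum = 13.
n = 8, so closeness = 7/13.

7/13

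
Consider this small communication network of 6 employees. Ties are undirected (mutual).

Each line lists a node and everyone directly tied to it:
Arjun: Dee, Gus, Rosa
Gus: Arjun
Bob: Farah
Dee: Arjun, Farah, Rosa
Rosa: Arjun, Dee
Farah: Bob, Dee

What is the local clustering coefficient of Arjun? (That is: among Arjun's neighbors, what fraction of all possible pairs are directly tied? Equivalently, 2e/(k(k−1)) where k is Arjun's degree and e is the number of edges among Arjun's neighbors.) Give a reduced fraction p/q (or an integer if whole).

Arjun's neighbors: Dee, Gus, and Rosa (k = 3).
Possible neighbor pairs: C(3,2) = 3. Edges among them: Dee–Rosa → e = 1.
Clustering(Arjun) = 1/3.

1/3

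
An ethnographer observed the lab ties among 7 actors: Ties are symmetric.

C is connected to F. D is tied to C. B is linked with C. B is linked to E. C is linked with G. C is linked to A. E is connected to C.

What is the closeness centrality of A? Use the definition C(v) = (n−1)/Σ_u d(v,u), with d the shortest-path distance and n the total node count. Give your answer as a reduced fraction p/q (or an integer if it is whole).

6/11

Distances from A: B:2, C:1, D:2, E:2, F:2, G:2. Sum = 11.
n = 7, so closeness = 6/11.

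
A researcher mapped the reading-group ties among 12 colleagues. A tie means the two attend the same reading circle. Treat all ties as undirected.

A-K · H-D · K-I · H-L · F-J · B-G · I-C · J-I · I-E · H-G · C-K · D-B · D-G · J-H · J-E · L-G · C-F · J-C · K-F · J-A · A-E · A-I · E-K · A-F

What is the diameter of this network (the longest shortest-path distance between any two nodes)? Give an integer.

5

Eccentricity of each node (its greatest distance to any other): A:4, B:5, C:4, D:4, E:4, F:4, G:4, H:3, I:4, J:3, K:5, L:4.
The maximum eccentricity is 5, realized for instance by the pair K–B via K – E – J – H – D – B. So the diameter is 5.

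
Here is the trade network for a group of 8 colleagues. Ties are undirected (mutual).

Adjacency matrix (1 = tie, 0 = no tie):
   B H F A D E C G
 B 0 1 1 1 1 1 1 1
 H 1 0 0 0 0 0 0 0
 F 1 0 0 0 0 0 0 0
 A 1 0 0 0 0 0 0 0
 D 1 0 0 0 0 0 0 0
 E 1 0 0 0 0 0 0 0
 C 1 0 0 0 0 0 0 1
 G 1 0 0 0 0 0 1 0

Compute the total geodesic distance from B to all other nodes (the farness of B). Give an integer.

7

Distances from B: A:1, C:1, D:1, E:1, F:1, G:1, H:1.
Sum = 1 + 1 + 1 + 1 + 1 + 1 + 1 = 7.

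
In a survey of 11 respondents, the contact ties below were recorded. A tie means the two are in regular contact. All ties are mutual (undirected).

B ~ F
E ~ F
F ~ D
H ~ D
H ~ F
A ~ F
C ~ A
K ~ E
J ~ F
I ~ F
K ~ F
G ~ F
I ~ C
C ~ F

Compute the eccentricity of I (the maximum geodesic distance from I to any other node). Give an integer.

Distances from I: A:2, B:2, C:1, D:2, E:2, F:1, G:2, H:2, J:2, K:2.
The largest is 2 (to E, K, A, G, J, D, B, and H), so the eccentricity of I is 2.

2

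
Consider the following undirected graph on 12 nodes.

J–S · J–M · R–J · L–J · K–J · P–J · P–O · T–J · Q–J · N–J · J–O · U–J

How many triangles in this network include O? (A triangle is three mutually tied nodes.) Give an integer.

O's neighbors: J and P.
Neighbor pairs that are themselves tied: O–J–P. Each forms one triangle with O, for 1 in total.

1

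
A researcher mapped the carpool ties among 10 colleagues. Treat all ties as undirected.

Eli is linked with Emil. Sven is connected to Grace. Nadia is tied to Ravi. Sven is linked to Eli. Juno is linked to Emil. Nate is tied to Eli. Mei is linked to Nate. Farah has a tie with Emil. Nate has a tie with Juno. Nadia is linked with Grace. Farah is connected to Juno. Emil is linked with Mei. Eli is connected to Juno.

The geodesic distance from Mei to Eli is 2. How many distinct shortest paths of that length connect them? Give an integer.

The shortest distance is 2. The length-2 paths are: Mei–Nate–Eli; Mei–Emil–Eli.
That gives 2 distinct shortest paths.

2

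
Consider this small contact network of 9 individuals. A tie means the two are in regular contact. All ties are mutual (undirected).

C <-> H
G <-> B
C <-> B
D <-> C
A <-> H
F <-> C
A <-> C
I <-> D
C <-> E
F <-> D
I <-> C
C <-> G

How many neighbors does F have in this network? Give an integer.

F is directly tied to C and D. That is 2 neighbors, so the degree of F is 2.

2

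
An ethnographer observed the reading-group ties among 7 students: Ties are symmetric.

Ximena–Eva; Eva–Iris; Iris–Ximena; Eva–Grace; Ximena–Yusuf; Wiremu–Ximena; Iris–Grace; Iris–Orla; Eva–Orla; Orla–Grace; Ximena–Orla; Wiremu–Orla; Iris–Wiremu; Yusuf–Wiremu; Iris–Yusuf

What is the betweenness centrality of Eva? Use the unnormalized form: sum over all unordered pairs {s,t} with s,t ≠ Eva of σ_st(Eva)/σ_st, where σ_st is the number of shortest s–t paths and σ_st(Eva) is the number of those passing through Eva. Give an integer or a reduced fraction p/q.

1/3

Pairs whose geodesics pass through Eva — Grace–Ximena: 1/3.
All other pairs contribute 0.
Summing the contributions gives betweenness(Eva) = 1/3.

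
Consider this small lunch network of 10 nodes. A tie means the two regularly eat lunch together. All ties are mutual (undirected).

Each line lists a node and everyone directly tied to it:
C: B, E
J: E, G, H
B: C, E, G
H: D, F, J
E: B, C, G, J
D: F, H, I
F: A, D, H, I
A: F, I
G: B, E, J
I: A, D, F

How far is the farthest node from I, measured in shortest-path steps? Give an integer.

5

Distances from I: A:1, B:5, C:5, D:1, E:4, F:1, G:4, H:2, J:3.
The largest is 5 (to B and C), so the eccentricity of I is 5.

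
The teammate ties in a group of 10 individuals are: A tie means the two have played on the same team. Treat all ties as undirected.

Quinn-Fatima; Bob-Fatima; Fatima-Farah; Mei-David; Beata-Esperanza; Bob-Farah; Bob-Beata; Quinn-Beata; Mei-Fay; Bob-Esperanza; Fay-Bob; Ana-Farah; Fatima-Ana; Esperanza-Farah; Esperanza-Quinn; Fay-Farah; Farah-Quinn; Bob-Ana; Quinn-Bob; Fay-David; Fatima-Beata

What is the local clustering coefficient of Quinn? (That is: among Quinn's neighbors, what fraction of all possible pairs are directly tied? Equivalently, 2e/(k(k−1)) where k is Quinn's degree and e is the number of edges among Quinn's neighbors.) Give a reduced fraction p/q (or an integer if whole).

Quinn's neighbors: Beata, Bob, Esperanza, Farah, and Fatima (k = 5).
Possible neighbor pairs: C(5,2) = 10. Edges among them: Beata–Bob, Beata–Esperanza, Beata–Fatima, Bob–Esperanza, Bob–Farah, Bob–Fatima, Esperanza–Farah, Farah–Fatima → e = 8.
Clustering(Quinn) = 8/10 = 4/5.

4/5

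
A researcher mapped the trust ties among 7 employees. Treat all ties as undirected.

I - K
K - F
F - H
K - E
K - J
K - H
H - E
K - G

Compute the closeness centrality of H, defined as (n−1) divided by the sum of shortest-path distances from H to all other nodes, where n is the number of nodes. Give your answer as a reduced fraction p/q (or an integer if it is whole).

Distances from H: E:1, F:1, G:2, I:2, J:2, K:1. Sum = 9.
n = 7, so closeness = 6/9 = 2/3.

2/3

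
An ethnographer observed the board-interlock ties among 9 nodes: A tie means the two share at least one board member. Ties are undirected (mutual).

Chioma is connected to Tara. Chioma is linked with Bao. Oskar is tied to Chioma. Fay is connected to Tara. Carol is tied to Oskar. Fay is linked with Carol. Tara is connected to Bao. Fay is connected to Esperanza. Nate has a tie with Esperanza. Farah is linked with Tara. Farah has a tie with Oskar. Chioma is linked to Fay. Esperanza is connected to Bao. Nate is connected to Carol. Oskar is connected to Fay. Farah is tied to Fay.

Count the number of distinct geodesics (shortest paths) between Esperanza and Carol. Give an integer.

The shortest distance is 2. The length-2 paths are: Esperanza–Nate–Carol; Esperanza–Fay–Carol.
That gives 2 distinct shortest paths.

2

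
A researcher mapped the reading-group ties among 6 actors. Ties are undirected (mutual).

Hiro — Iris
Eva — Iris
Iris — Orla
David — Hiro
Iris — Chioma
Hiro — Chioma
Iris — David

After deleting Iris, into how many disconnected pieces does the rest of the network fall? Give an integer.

Without Iris, the remaining ties split the others into: {Chioma, David, Hiro}; {Orla}; {Eva}.
That's 3 separate components.

3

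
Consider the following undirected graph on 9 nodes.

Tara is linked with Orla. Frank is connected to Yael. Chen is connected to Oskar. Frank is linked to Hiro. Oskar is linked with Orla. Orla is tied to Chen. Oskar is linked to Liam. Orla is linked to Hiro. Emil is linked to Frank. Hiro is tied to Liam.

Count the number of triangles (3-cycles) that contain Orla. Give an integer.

1

Orla's neighbors: Chen, Hiro, Oskar, and Tara.
Neighbor pairs that are themselves tied: Orla–Chen–Oskar. Each forms one triangle with Orla, for 1 in total.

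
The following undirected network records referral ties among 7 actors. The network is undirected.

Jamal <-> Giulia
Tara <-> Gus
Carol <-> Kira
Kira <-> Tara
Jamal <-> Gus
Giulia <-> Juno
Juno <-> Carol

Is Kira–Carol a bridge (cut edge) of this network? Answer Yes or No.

Even without that edge, Kira still reaches Carol via Kira – Tara – Gus – Jamal – Giulia – Juno – Carol, so the network stays connected. Not a bridge.

No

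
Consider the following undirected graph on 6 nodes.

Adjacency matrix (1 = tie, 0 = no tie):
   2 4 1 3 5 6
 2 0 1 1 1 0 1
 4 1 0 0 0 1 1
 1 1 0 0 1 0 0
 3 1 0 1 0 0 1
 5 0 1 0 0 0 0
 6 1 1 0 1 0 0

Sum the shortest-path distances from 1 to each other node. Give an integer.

9

Distances from 1: 2:1, 3:1, 4:2, 5:3, 6:2.
Sum = 1 + 1 + 2 + 3 + 2 = 9.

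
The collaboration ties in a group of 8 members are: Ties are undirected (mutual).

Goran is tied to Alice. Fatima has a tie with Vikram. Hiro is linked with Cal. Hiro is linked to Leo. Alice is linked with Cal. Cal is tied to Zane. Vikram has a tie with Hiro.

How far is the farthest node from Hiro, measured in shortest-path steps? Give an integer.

3

Distances from Hiro: Alice:2, Cal:1, Fatima:2, Goran:3, Leo:1, Vikram:1, Zane:2.
The largest is 3 (to Goran), so the eccentricity of Hiro is 3.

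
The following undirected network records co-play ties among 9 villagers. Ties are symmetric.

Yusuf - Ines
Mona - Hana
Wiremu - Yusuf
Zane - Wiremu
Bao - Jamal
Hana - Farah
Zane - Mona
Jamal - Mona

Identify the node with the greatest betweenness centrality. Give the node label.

Unnormalized betweenness of each node: Bao:0, Farah:0, Hana:7, Ines:0, Jamal:7, Mona:20, Wiremu:12, Yusuf:7, Zane:15.
Mona has the largest value, 20, making it the main broker — the node through which the most shortest paths run.

Mona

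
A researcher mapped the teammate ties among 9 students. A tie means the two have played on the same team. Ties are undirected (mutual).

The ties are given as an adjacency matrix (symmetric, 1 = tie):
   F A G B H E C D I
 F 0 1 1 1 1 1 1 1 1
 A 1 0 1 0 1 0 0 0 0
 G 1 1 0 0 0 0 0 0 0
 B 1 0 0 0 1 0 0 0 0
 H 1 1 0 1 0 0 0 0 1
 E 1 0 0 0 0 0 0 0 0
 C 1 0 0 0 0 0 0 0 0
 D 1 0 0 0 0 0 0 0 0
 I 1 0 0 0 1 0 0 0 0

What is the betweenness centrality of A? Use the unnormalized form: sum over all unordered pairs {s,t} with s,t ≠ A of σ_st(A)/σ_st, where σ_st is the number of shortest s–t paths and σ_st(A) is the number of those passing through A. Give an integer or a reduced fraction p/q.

Pairs whose geodesics pass through A — G–H: 1/2.
All other pairs contribute 0.
Summing the contributions gives betweenness(A) = 1/2.

1/2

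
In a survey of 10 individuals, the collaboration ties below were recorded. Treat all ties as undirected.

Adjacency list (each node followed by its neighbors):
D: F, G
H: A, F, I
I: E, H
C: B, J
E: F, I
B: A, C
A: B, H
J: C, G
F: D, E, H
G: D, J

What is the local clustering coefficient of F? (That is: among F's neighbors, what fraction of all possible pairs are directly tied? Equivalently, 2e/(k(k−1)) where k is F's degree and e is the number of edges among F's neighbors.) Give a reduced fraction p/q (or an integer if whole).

F's neighbors: D, E, and H (k = 3).
Possible neighbor pairs: C(3,2) = 3. Edges among them: none → e = 0.
Clustering(F) = 0/3 = 0.

0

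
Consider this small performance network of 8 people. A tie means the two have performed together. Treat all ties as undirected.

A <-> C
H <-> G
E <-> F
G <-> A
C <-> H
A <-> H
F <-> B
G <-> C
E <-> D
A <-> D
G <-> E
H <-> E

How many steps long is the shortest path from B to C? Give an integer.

4

One shortest route is B – F – E – G – C, which uses 4 edges, and at distance 3 from B we only reach {D, G, H}, which does not include C. So d(B,C) = 4.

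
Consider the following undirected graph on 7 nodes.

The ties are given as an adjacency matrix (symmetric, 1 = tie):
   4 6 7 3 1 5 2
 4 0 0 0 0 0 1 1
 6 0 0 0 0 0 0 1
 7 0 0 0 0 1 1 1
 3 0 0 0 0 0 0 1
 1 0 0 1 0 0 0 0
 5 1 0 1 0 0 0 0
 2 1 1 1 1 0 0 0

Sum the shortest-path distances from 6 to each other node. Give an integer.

Distances from 6: 1:3, 2:1, 3:2, 4:2, 5:3, 7:2.
Sum = 3 + 1 + 2 + 2 + 3 + 2 = 13.

13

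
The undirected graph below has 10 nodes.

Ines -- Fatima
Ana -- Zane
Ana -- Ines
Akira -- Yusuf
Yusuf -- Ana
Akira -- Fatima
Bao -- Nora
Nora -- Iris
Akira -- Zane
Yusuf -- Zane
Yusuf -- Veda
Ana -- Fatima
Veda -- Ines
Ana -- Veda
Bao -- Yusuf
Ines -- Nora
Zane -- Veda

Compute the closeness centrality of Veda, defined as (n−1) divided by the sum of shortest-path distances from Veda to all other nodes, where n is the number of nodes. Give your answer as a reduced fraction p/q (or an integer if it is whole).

Distances from Veda: Akira:2, Ana:1, Bao:2, Fatima:2, Ines:1, Iris:3, Nora:2, Yusuf:1, Zane:1. Sum = 15.
n = 10, so closeness = 9/15 = 3/5.

3/5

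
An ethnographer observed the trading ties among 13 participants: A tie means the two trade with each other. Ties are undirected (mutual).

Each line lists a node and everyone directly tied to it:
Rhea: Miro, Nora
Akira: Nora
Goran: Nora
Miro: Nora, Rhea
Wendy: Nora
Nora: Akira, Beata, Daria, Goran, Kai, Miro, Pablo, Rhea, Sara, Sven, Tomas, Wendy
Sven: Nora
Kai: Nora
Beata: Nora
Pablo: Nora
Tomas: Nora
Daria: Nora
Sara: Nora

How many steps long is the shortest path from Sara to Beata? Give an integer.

2

One shortest route is Sara – Nora – Beata, which uses 2 edges, and Sara and Beata are not directly tied, so nothing shorter exists. So d(Sara,Beata) = 2.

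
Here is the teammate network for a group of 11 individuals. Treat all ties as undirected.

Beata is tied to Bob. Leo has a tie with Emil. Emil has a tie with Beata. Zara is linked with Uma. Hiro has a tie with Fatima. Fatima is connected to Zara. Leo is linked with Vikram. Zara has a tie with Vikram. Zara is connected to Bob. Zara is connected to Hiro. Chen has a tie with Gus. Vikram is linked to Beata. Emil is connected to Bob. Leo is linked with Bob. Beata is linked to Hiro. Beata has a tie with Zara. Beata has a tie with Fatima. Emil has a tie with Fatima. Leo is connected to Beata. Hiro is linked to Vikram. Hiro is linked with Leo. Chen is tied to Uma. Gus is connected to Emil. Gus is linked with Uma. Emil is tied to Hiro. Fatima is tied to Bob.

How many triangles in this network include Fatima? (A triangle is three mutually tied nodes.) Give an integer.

Fatima's neighbors: Beata, Bob, Emil, Hiro, and Zara.
Neighbor pairs that are themselves tied: Fatima–Beata–Bob; Fatima–Beata–Emil; Fatima–Beata–Hiro; Fatima–Beata–Zara; Fatima–Bob–Emil; Fatima–Bob–Zara; Fatima–Emil–Hiro; Fatima–Hiro–Zara. Each forms one triangle with Fatima, for 8 in total.

8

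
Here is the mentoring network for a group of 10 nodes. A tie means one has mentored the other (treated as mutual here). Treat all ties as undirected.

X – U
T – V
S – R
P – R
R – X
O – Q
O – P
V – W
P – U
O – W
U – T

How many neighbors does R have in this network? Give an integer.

3

R is directly tied to P, S, and X. That is 3 neighbors, so the degree of R is 3.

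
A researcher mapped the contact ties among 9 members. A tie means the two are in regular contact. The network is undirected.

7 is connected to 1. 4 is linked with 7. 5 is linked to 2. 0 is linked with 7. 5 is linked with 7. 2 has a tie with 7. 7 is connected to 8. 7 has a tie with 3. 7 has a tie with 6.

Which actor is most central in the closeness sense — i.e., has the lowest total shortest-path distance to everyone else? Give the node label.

7

Farness (sum of distances to all others) for each node — 0:15, 1:15, 2:14, 3:15, 4:15, 5:14, 6:15, 7:8, 8:15.
The smallest farness is 8, for 7, so 7 has the highest closeness.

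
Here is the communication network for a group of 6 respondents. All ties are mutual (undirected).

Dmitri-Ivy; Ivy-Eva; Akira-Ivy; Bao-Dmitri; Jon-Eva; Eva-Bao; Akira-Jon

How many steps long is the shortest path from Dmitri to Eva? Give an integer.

2

One shortest route is Dmitri – Bao – Eva, which uses 2 edges, and Dmitri and Eva are not directly tied, so nothing shorter exists. So d(Dmitri,Eva) = 2.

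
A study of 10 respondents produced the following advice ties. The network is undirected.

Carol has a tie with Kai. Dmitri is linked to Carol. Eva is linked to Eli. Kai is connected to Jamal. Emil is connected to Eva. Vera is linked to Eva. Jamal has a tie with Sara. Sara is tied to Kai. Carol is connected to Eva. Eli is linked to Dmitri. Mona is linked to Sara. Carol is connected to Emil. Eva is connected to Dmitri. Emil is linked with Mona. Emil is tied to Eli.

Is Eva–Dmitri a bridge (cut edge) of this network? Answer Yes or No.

Even without that edge, Eva still reaches Dmitri via Eva – Carol – Dmitri, so the network stays connected. Not a bridge.

No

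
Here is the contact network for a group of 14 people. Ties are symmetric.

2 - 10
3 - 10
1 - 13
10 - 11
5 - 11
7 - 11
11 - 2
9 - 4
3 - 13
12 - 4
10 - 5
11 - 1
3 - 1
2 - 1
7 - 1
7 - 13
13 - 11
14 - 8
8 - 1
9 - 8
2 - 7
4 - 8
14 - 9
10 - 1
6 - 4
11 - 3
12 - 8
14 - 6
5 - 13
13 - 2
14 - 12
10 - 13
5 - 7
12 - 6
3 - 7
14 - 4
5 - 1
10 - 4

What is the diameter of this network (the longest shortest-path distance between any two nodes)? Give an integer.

4

Eccentricity of each node (its greatest distance to any other): 1:3, 2:3, 3:3, 4:3, 5:3, 6:4, 7:4, 8:2, 9:3, 10:2, 11:3, 12:3, 13:3, 14:3.
The maximum eccentricity is 4, realized for instance by the pair 6–7 via 6 – 4 – 10 – 13 – 7. So the diameter is 4.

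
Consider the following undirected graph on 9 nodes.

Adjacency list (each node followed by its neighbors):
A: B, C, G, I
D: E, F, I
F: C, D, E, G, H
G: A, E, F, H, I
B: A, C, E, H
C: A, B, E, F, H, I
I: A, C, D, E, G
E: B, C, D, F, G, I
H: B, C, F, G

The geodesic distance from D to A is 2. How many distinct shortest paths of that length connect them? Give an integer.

The shortest distance is 2, and the only length-2 path is D–I–A. So there is exactly 1 shortest path.

1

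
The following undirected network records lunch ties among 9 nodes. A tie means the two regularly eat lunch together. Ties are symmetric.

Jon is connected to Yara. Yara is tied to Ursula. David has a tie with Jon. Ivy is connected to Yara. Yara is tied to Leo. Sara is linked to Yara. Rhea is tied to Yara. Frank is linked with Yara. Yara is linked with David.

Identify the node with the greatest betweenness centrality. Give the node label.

Unnormalized betweenness of each node: David:0, Frank:0, Ivy:0, Jon:0, Leo:0, Rhea:0, Sara:0, Ursula:0, Yara:27.
Yara has the largest value, 27, making it the main broker — the node through which the most shortest paths run.

Yara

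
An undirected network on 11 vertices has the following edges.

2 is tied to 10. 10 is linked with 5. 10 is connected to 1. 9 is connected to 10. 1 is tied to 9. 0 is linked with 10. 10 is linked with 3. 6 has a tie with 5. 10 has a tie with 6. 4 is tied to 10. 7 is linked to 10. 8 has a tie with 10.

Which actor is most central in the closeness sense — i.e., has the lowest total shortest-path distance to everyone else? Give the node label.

Farness (sum of distances to all others) for each node — 0:19, 1:18, 2:19, 3:19, 4:19, 5:18, 6:18, 7:19, 8:19, 9:18, 10:10.
The smallest farness is 10, for 10, so 10 has the highest closeness.

10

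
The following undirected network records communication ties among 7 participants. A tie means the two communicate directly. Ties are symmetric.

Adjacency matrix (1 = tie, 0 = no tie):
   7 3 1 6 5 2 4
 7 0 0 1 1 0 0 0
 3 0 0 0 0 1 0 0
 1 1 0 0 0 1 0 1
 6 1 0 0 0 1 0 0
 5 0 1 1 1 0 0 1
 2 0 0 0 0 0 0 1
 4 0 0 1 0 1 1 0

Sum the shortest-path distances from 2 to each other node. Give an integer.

Distances from 2: 1:2, 3:3, 4:1, 5:2, 6:3, 7:3.
Sum = 2 + 3 + 1 + 2 + 3 + 3 = 14.

14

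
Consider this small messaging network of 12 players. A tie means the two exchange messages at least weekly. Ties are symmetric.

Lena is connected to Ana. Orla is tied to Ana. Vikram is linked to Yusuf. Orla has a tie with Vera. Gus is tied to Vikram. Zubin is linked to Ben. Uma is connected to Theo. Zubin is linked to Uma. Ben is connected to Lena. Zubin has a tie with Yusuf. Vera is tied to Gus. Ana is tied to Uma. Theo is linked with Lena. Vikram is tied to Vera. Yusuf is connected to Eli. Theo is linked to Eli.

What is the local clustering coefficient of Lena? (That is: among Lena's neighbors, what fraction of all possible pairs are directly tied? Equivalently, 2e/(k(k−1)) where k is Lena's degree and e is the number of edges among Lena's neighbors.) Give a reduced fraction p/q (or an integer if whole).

0

Lena's neighbors: Ana, Ben, and Theo (k = 3).
Possible neighbor pairs: C(3,2) = 3. Edges among them: none → e = 0.
Clustering(Lena) = 0/3 = 0.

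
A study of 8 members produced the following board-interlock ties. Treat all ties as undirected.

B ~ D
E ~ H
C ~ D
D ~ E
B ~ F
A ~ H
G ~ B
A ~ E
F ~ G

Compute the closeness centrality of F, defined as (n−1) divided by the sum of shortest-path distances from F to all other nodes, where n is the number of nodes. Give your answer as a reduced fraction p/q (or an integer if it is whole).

Distances from F: A:4, B:1, C:3, D:2, E:3, G:1, H:4. Sum = 18.
n = 8, so closeness = 7/18.

7/18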